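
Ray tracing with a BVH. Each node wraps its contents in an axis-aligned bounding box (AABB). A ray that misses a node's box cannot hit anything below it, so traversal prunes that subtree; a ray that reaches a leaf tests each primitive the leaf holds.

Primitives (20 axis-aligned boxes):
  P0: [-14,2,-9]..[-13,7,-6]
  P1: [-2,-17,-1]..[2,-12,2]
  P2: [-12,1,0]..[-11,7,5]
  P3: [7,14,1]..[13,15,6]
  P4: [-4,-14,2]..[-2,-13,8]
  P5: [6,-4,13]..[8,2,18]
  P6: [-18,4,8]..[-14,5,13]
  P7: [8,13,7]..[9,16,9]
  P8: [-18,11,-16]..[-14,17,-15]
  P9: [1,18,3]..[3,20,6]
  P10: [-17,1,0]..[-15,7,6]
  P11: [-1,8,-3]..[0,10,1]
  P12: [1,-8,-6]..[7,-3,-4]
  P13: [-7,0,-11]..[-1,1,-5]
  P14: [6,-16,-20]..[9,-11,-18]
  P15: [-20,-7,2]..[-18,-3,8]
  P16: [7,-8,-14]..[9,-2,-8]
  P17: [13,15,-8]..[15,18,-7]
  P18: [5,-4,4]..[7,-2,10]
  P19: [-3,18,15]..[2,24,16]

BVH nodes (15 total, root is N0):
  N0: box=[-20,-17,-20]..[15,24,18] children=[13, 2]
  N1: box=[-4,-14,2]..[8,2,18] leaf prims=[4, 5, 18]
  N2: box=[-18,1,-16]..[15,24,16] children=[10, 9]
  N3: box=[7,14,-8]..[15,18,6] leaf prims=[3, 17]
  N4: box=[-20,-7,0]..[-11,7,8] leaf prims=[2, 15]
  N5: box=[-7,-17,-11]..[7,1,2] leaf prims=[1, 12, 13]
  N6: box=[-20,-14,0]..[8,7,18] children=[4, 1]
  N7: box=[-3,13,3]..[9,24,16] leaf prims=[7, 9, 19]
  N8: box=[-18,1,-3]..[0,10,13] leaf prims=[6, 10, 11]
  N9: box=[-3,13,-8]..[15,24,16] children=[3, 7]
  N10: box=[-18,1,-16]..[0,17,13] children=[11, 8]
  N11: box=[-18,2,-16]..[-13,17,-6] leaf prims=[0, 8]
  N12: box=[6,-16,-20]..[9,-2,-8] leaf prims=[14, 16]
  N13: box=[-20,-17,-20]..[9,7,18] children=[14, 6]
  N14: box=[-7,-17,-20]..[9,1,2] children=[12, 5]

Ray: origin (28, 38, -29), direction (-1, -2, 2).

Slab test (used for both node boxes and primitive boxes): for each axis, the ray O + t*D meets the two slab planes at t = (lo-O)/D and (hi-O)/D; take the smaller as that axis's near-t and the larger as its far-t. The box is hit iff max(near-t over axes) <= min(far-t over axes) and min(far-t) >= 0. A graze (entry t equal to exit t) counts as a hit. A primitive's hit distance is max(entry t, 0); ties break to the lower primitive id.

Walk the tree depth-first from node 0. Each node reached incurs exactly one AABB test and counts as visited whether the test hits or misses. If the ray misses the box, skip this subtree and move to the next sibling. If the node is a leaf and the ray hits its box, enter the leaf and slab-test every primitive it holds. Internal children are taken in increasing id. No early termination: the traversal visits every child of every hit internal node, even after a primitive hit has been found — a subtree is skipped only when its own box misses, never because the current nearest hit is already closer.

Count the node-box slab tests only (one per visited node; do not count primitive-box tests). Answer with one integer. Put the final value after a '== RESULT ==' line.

Trace the traversal:
N0 x:[13,48] y:[7,55/2] z:[9/2,47/2] -> hit [13,47/2], descend [2, 13]
  N2 x:[13,46] y:[7,37/2] z:[13/2,45/2] -> hit [13,37/2], descend [9, 10]
    N9 x:[13,31] y:[7,25/2] z:[21/2,45/2] -> miss, prune
    N10 x:[28,46] y:[21/2,37/2] z:[13/2,21] -> miss, prune
  N13 x:[19,48] y:[31/2,55/2] z:[9/2,47/2] -> hit [19,47/2], descend [6, 14]
    N6 x:[20,48] y:[31/2,26] z:[29/2,47/2] -> hit [20,47/2], descend [1, 4]
      N1 x:[20,32] y:[18,26] z:[31/2,47/2] -> hit [20,47/2] leaf, test {P4(miss), P5@t=21, P18(miss)}
      N4 x:[39,48] y:[31/2,45/2] z:[29/2,37/2] -> miss, prune
    N14 x:[19,35] y:[37/2,55/2] z:[9/2,31/2] -> miss, prune

Summary -> nodes [0, 2, 9, 10, 13, 6, 1, 4, 14]; box-tests=9; leaf-entries=1; first=P5

== RESULT ==
9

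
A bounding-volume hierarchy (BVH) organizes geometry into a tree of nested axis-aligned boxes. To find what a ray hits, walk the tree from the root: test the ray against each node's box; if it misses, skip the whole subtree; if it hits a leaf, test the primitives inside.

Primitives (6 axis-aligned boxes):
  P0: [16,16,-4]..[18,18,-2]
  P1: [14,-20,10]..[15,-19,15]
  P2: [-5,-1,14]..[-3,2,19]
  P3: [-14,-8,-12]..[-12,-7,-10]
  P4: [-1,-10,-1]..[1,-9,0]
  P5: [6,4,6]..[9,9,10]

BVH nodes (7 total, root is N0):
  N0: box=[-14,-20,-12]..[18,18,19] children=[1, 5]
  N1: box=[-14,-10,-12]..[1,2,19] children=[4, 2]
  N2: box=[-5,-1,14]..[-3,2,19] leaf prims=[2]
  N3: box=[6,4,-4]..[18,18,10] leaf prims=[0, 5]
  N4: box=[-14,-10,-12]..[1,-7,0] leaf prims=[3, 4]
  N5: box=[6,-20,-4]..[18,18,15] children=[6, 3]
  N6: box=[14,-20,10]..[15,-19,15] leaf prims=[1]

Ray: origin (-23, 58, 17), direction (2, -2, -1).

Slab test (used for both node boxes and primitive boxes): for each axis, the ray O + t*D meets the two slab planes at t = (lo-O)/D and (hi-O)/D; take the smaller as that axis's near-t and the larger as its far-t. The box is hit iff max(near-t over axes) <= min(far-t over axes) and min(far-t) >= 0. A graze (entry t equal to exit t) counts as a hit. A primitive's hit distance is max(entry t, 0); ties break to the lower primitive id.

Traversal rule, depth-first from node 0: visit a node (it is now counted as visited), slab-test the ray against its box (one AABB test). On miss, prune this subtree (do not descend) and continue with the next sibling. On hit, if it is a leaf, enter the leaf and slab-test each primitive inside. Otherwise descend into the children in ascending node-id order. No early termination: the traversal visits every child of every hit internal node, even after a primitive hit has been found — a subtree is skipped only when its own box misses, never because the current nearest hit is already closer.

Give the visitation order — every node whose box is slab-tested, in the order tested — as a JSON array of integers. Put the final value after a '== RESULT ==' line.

Walk:
N0 x:[9/2,41/2] y:[20,39] z:[-2,29] -> hit [20,41/2], descend [1, 5]
  N1 x:[9/2,12] y:[28,34] z:[-2,29] -> miss, prune
  N5 x:[29/2,41/2] y:[20,39] z:[2,21] -> hit [20,41/2], descend [3, 6]
    N3 x:[29/2,41/2] y:[20,27] z:[7,21] -> hit [20,41/2] leaf, test {P0@t=20, P5(miss)}
    N6 x:[37/2,19] y:[77/2,39] z:[2,7] -> miss, prune

5 AABB tests over nodes [0, 1, 5, 3, 6]; 1 leaf entered; closest P0.

== RESULT ==
[0, 1, 5, 3, 6]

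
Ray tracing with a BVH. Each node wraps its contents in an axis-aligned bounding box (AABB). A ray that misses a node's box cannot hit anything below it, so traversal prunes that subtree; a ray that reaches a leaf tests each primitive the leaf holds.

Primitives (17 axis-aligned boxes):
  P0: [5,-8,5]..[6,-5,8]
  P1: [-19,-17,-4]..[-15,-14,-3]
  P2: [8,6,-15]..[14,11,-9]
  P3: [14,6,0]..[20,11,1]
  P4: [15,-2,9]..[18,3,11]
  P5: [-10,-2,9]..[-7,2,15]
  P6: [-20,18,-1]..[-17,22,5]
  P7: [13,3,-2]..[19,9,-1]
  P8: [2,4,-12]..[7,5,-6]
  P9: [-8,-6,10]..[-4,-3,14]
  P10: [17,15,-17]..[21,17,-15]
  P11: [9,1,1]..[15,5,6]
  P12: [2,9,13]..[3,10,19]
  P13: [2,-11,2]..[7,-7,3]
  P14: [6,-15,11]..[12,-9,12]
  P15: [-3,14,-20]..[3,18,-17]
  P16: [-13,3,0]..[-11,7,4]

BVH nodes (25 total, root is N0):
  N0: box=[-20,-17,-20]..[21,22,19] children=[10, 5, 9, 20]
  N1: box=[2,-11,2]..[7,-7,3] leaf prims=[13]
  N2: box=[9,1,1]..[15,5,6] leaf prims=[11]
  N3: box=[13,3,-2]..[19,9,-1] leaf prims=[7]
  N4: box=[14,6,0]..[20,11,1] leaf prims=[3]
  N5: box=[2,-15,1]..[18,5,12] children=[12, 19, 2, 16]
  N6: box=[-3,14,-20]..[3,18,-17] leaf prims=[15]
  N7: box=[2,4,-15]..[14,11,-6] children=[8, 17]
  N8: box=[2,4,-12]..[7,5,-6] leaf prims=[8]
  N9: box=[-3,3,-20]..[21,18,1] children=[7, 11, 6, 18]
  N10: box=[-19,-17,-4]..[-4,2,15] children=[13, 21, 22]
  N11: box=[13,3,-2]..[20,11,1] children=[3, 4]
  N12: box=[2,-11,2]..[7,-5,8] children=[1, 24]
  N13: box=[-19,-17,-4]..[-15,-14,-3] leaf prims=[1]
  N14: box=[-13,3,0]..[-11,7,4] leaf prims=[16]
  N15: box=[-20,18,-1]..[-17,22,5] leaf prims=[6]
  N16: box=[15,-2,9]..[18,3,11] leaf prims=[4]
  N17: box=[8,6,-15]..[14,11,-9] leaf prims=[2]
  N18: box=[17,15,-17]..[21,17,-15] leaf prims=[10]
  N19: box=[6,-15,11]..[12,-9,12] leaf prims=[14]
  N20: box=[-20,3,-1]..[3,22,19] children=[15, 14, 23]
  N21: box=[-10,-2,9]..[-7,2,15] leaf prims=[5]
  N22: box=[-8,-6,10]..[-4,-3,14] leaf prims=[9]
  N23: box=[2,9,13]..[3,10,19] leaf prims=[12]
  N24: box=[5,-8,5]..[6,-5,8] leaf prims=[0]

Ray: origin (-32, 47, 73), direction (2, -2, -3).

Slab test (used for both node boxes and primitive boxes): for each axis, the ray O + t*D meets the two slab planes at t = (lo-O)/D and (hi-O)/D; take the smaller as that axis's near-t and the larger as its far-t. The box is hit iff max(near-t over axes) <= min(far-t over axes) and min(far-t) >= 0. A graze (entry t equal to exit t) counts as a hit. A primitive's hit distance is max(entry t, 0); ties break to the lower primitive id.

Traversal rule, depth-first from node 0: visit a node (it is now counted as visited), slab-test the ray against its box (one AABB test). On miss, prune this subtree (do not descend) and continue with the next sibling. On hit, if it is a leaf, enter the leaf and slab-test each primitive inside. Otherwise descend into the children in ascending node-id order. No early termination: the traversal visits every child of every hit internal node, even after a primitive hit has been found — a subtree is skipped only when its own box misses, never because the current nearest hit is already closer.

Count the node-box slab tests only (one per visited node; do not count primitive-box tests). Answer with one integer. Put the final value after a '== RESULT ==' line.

Traverse from the root:
N0 x:[6,53/2] y:[25/2,32] z:[18,31] -> hit [18,53/2], descend [5, 9, 10, 20]
  N5 x:[17,25] y:[21,31] z:[61/3,24] -> hit [21,24], descend [2, 12, 16, 19]
    N2 x:[41/2,47/2] y:[21,23] z:[67/3,24] -> hit [67/3,23] leaf, test {P11@t=67/3}
    N12 x:[17,39/2] y:[26,29] z:[65/3,71/3] -> miss, prune
    N16 x:[47/2,25] y:[22,49/2] z:[62/3,64/3] -> miss, prune
    N19 x:[19,22] y:[28,31] z:[61/3,62/3] -> miss, prune
  N9 x:[29/2,53/2] y:[29/2,22] z:[24,31] -> miss, prune
  N10 x:[13/2,14] y:[45/2,32] z:[58/3,77/3] -> miss, prune
  N20 x:[6,35/2] y:[25/2,22] z:[18,74/3] -> miss, prune

order=[0, 5, 2, 12, 16, 19, 9, 10, 20]  |boxes|=9  |leaves|=1  hit=P11

== RESULT ==
9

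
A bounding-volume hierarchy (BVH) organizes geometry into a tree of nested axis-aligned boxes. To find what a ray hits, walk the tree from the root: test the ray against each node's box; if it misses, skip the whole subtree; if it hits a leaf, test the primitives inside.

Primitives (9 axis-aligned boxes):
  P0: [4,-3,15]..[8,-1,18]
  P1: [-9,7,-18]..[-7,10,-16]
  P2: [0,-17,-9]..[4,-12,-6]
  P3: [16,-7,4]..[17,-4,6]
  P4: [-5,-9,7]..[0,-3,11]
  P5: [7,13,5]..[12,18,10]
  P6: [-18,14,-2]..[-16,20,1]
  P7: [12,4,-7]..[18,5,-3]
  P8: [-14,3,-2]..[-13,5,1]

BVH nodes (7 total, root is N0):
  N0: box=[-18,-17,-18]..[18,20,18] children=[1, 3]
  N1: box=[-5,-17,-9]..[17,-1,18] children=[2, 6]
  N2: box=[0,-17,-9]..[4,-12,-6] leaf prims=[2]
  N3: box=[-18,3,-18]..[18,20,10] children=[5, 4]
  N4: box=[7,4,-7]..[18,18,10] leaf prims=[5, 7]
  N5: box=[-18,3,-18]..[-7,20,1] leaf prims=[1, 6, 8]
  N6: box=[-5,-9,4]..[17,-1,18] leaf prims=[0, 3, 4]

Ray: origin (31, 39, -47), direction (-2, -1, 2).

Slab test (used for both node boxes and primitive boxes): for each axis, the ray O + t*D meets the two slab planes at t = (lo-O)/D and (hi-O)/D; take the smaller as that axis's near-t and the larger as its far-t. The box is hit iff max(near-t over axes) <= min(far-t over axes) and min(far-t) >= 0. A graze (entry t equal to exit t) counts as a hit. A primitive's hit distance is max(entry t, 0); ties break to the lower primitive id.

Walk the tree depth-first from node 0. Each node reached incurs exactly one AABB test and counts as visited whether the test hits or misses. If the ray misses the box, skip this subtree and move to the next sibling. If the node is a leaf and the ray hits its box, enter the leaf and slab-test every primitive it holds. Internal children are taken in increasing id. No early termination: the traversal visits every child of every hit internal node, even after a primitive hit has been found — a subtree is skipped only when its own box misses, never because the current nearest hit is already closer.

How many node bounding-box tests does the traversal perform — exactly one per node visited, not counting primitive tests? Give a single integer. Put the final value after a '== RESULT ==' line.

Walk:
N0 x:[13/2,49/2] y:[19,56] z:[29/2,65/2] -> hit [19,49/2], descend [1, 3]
  N1 x:[7,18] y:[40,56] z:[19,65/2] -> miss, prune
  N3 x:[13/2,49/2] y:[19,36] z:[29/2,57/2] -> hit [19,49/2], descend [4, 5]
    N4 x:[13/2,12] y:[21,35] z:[20,57/2] -> miss, prune
    N5 x:[19,49/2] y:[19,36] z:[29/2,24] -> hit [19,24] leaf, test {P1(miss), P6@t=47/2, P8(miss)}

5 AABB tests over nodes [0, 1, 3, 4, 5]; 1 leaf entered; closest P6.

== RESULT ==
5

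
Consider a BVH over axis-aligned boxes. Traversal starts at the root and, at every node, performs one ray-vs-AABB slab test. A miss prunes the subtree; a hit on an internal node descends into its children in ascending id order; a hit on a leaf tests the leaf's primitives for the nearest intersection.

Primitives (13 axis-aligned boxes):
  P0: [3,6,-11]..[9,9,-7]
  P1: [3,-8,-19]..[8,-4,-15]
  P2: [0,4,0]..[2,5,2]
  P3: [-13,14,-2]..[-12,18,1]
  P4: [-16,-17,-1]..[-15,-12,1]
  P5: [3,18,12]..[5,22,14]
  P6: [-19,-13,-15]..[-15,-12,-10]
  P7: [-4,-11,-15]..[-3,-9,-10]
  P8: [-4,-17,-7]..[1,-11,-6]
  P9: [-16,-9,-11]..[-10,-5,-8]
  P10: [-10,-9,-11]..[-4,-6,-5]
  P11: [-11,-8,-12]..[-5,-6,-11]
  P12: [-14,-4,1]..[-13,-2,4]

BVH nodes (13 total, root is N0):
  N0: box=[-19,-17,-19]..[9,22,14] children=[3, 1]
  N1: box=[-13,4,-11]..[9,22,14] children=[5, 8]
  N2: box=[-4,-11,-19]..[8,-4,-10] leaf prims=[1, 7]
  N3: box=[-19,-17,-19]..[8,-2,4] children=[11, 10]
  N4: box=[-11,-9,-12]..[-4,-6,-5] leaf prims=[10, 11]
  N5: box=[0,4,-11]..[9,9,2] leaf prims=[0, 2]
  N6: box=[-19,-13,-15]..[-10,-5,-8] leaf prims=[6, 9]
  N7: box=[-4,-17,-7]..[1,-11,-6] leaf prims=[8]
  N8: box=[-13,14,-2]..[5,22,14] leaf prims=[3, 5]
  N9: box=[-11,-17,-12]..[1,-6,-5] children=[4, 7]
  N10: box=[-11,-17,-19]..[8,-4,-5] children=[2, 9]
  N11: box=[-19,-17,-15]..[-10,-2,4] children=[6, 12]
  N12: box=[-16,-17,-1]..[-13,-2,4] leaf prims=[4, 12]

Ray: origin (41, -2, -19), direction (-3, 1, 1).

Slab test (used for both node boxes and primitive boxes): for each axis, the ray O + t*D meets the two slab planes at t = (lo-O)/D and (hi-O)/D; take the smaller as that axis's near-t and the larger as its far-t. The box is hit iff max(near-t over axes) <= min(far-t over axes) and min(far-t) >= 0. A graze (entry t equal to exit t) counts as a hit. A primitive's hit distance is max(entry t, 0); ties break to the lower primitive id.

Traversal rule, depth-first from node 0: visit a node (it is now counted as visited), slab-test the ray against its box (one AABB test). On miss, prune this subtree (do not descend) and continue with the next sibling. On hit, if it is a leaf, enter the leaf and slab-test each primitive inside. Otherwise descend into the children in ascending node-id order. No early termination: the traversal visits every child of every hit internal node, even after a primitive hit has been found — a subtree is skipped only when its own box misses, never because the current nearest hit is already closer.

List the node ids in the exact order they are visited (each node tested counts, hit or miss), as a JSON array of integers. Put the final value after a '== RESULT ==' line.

Trace the traversal:
N0 x:[32/3,20] y:[-15,24] z:[0,33] -> hit [32/3,20], descend [1, 3]
  N1 x:[32/3,18] y:[6,24] z:[8,33] -> hit [32/3,18], descend [5, 8]
    N5 x:[32/3,41/3] y:[6,11] z:[8,21] -> hit [32/3,11] leaf, test {P0@t=32/3, P2(miss)}
    N8 x:[12,18] y:[16,24] z:[17,33] -> hit [17,18] leaf, test {P3@t=53/3, P5(miss)}
  N3 x:[11,20] y:[-15,0] z:[0,23] -> miss, prune

Visited [0, 1, 5, 8, 3]. Tests: 5 box, 2 leaf. Nearest: P0.

== RESULT ==
[0, 1, 5, 8, 3]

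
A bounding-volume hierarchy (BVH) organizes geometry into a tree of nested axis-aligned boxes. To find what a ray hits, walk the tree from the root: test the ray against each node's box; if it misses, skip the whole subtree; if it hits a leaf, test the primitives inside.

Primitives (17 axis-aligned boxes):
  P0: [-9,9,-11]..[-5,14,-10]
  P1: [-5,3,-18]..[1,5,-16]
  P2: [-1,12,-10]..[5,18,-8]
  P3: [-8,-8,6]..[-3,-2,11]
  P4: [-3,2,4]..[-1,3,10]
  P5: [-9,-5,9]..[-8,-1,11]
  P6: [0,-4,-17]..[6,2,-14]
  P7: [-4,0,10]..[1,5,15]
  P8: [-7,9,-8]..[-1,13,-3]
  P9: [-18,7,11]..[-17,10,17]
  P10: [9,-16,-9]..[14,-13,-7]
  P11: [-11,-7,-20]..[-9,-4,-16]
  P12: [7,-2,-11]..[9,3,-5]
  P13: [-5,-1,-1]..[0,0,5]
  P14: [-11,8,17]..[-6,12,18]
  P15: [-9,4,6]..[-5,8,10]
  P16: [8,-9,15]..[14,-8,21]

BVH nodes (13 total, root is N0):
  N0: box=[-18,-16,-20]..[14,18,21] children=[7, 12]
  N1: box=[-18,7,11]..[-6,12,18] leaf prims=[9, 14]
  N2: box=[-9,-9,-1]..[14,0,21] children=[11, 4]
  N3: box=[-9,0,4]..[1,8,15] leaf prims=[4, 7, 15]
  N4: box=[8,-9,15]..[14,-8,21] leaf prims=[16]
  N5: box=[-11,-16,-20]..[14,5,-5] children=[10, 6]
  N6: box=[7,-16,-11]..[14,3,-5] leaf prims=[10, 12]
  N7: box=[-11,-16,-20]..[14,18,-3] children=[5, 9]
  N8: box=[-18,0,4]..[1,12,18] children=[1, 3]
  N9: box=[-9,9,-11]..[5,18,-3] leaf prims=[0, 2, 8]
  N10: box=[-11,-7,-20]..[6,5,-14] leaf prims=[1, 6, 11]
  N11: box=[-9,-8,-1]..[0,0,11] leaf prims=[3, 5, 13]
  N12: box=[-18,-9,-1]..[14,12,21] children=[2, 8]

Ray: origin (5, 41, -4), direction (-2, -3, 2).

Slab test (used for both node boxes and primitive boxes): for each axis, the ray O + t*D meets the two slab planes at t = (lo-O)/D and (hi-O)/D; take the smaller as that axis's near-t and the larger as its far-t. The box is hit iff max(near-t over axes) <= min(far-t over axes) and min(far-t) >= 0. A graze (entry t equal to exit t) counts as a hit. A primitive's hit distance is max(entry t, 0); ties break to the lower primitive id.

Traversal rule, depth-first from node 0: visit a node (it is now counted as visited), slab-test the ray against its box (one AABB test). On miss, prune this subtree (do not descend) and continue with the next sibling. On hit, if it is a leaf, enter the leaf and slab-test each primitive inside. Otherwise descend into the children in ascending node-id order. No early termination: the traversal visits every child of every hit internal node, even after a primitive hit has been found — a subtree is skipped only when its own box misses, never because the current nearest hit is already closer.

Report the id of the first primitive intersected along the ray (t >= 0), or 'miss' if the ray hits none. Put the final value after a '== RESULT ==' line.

Trace the traversal:
N0 x:[-9/2,23/2] y:[23/3,19] z:[-8,25/2] -> hit [23/3,23/2], descend [7, 12]
  N7 x:[-9/2,8] y:[23/3,19] z:[-8,1/2] -> miss, prune
  N12 x:[-9/2,23/2] y:[29/3,50/3] z:[3/2,25/2] -> hit [29/3,23/2], descend [2, 8]
    N2 x:[-9/2,7] y:[41/3,50/3] z:[3/2,25/2] -> miss, prune
    N8 x:[2,23/2] y:[29/3,41/3] z:[4,11] -> hit [29/3,11], descend [1, 3]
      N1 x:[11/2,23/2] y:[29/3,34/3] z:[15/2,11] -> hit [29/3,11] leaf, test {P9(miss), P14(miss)}
      N3 x:[2,7] y:[11,41/3] z:[4,19/2] -> miss, prune

order=[0, 7, 12, 2, 8, 1, 3]  |boxes|=7  |leaves|=1  hit=miss

== RESULT ==
miss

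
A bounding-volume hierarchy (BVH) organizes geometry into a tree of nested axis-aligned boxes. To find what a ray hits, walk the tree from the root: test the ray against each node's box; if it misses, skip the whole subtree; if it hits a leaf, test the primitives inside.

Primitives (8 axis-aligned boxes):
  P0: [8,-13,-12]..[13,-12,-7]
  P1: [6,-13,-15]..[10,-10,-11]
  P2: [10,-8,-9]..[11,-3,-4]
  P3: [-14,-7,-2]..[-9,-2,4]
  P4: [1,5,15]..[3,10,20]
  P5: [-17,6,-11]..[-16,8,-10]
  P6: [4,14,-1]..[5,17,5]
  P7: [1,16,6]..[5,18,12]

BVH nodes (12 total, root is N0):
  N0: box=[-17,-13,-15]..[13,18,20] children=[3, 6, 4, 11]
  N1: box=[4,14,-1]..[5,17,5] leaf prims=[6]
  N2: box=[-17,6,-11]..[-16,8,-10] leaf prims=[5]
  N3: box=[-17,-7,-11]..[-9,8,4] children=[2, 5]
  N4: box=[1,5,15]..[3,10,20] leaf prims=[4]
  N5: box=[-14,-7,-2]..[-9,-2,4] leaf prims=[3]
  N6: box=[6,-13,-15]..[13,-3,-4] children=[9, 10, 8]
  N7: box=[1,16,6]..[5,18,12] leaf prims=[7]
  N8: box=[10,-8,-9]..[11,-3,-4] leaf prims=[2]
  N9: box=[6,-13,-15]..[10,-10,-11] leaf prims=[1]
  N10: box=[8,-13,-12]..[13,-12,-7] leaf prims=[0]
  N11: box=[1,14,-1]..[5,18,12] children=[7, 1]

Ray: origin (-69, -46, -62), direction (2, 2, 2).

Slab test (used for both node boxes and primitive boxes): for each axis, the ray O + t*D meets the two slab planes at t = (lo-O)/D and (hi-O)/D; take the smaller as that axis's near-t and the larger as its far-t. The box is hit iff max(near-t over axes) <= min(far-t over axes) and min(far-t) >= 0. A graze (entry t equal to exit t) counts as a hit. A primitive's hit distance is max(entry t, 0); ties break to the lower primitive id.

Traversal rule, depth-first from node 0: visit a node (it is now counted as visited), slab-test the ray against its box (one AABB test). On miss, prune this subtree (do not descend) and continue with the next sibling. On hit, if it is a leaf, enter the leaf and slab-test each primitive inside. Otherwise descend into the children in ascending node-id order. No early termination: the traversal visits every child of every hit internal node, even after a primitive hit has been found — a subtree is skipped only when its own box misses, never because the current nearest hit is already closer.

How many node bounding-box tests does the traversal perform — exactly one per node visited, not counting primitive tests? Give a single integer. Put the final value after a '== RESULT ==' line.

Walk:
N0 x:[26,41] y:[33/2,32] z:[47/2,41] -> hit [26,32], descend [3, 4, 6, 11]
  N3 x:[26,30] y:[39/2,27] z:[51/2,33] -> hit [26,27], descend [2, 5]
    N2 x:[26,53/2] y:[26,27] z:[51/2,26] -> hit [26,26] leaf, test {P5@t=26}
    N5 x:[55/2,30] y:[39/2,22] z:[30,33] -> miss, prune
  N4 x:[35,36] y:[51/2,28] z:[77/2,41] -> miss, prune
  N6 x:[75/2,41] y:[33/2,43/2] z:[47/2,29] -> miss, prune
  N11 x:[35,37] y:[30,32] z:[61/2,37] -> miss, prune

7 AABB tests over nodes [0, 3, 2, 5, 4, 6, 11]; 1 leaf entered; closest P5.

== RESULT ==
7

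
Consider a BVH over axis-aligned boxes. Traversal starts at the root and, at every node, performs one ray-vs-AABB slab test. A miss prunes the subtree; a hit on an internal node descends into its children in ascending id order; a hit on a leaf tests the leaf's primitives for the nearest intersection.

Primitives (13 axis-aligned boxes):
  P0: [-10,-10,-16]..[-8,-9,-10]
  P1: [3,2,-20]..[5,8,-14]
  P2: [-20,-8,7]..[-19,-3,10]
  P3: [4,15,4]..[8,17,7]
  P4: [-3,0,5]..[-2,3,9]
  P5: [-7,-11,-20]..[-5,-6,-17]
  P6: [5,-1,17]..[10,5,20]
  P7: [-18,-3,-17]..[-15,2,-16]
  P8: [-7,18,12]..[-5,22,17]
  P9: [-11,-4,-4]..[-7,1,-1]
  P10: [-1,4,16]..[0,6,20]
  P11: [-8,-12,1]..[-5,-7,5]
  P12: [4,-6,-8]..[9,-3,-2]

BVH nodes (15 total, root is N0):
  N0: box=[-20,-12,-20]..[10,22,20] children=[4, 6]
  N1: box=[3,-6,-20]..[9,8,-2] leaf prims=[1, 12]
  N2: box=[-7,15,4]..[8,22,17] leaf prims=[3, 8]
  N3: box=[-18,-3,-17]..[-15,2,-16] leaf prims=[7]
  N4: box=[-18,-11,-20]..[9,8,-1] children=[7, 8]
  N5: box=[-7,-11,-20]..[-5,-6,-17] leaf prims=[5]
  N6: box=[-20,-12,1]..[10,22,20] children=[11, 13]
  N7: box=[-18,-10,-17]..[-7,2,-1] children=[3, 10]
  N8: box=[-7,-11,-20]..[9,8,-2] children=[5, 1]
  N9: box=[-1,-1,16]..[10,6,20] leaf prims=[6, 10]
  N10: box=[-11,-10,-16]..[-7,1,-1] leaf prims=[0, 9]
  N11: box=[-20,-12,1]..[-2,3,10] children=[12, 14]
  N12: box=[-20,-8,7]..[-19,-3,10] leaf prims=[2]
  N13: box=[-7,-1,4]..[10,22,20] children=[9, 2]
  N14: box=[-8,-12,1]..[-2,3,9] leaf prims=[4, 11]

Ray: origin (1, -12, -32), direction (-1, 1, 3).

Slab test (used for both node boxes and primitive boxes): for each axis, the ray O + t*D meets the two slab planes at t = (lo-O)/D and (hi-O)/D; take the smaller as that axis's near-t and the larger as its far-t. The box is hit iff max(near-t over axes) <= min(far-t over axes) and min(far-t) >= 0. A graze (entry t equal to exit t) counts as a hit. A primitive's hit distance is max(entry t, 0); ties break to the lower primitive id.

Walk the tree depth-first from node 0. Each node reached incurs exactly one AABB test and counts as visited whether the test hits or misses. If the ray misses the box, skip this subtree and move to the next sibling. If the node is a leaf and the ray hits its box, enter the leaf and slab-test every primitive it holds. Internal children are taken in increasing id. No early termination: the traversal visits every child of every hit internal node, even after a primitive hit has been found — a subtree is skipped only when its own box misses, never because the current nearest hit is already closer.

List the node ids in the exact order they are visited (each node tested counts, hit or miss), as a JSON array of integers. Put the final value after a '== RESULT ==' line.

Walk:
N0 x:[-9,21] y:[0,34] z:[4,52/3] -> hit [4,52/3], descend [4, 6]
  N4 x:[-8,19] y:[1,20] z:[4,31/3] -> hit [4,31/3], descend [7, 8]
    N7 x:[8,19] y:[2,14] z:[5,31/3] -> hit [8,31/3], descend [3, 10]
      N3 x:[16,19] y:[9,14] z:[5,16/3] -> miss, prune
      N10 x:[8,12] y:[2,13] z:[16/3,31/3] -> hit [8,31/3] leaf, test {P0(miss), P9@t=28/3}
    N8 x:[-8,8] y:[1,20] z:[4,10] -> hit [4,8], descend [1, 5]
      N1 x:[-8,-2] y:[6,20] z:[4,10] -> miss, prune
      N5 x:[6,8] y:[1,6] z:[4,5] -> miss, prune
  N6 x:[-9,21] y:[0,34] z:[11,52/3] -> hit [11,52/3], descend [11, 13]
    N11 x:[3,21] y:[0,15] z:[11,14] -> hit [11,14], descend [12, 14]
      N12 x:[20,21] y:[4,9] z:[13,14] -> miss, prune
      N14 x:[3,9] y:[0,15] z:[11,41/3] -> miss, prune
    N13 x:[-9,8] y:[11,34] z:[12,52/3] -> miss, prune

order=[0, 4, 7, 3, 10, 8, 1, 5, 6, 11, 12, 14, 13]  |boxes|=13  |leaves|=1  hit=P9

== RESULT ==
[0, 4, 7, 3, 10, 8, 1, 5, 6, 11, 12, 14, 13]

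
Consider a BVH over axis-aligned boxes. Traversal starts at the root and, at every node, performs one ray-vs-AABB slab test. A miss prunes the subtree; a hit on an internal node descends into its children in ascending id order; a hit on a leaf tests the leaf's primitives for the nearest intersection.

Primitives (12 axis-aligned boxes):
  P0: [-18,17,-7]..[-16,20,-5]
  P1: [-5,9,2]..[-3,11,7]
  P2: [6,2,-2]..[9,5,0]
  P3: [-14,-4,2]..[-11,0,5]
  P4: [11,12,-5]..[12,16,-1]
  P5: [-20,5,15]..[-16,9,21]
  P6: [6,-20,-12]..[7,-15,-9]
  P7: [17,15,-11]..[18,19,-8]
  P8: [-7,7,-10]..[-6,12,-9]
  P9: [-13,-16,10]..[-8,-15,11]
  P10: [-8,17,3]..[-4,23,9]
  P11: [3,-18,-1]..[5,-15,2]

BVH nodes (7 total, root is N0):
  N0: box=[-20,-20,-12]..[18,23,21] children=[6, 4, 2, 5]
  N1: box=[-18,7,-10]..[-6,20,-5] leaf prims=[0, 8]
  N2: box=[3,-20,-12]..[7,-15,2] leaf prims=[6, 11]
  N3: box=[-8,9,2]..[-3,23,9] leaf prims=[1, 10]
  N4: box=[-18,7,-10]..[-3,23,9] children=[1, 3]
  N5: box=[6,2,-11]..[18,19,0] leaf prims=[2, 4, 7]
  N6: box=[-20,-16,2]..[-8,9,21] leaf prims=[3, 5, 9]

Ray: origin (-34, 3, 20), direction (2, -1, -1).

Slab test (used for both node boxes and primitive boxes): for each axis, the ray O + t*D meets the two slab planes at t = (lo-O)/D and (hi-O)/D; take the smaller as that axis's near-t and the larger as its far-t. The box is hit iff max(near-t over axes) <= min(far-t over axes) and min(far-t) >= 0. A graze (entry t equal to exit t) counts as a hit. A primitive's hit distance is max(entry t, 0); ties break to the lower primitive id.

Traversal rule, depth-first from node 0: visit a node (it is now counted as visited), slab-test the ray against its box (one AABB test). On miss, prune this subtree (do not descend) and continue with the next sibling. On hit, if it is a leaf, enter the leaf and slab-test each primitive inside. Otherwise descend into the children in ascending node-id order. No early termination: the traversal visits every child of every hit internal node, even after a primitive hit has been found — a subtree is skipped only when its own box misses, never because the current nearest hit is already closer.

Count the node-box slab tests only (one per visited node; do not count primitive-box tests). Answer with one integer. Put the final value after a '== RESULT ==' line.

Walk:
N0 x:[7,26] y:[-20,23] z:[-1,32] -> hit [7,23], descend [2, 4, 5, 6]
  N2 x:[37/2,41/2] y:[18,23] z:[18,32] -> hit [37/2,41/2] leaf, test {P6(miss), P11@t=37/2}
  N4 x:[8,31/2] y:[-20,-4] z:[11,30] -> miss, prune
  N5 x:[20,26] y:[-16,1] z:[20,31] -> miss, prune
  N6 x:[7,13] y:[-6,19] z:[-1,18] -> hit [7,13] leaf, test {P3(miss), P5(miss), P9(miss)}

Visited [0, 2, 4, 5, 6]. Tests: 5 box, 2 leaf. Nearest: P11.

== RESULT ==
5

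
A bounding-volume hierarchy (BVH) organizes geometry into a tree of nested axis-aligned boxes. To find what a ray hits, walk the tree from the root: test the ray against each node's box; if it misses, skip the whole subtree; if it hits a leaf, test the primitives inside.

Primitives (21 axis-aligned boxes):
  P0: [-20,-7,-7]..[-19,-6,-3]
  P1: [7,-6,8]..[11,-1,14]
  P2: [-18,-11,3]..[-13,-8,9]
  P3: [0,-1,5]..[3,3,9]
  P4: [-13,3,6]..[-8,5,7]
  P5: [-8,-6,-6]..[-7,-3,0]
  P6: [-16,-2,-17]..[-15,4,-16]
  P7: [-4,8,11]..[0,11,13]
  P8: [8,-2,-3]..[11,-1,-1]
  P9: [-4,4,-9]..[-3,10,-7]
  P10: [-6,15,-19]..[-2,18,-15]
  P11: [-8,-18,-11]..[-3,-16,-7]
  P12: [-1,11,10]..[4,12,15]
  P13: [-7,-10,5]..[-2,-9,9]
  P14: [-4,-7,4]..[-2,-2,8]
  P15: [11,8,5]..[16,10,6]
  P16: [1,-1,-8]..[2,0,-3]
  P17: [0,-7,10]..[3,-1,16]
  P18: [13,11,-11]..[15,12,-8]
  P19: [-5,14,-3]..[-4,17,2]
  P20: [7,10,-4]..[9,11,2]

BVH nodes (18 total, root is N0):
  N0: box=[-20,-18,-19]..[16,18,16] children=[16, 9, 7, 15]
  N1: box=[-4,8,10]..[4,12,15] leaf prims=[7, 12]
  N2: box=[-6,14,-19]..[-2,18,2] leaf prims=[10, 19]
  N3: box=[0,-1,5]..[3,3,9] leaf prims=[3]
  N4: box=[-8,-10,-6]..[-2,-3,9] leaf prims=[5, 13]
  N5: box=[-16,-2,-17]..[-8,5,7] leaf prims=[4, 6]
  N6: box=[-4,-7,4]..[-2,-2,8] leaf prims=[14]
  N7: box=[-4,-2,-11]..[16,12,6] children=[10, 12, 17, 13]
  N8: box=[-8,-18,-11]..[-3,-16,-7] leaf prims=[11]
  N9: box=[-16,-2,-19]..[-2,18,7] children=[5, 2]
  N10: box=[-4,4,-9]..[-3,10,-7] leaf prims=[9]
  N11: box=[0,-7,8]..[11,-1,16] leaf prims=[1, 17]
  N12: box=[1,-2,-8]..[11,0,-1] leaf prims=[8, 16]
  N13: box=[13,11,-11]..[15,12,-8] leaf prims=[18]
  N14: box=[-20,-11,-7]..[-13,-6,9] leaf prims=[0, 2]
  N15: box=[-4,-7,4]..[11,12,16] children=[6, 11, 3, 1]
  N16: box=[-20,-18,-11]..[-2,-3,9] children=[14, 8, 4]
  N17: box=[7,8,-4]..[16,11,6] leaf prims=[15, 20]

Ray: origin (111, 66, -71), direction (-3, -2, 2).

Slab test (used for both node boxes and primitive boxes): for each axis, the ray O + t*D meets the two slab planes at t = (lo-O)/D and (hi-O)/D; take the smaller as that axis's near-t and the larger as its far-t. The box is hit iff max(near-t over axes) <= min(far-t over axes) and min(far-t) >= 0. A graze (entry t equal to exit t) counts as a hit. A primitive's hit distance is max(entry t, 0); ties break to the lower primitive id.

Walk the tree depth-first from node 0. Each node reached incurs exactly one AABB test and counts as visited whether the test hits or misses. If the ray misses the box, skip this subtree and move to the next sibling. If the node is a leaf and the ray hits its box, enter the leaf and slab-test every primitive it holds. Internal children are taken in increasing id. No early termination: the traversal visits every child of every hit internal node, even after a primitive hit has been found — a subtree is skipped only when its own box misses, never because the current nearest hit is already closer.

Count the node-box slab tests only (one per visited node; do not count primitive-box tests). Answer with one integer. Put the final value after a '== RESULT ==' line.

Walk:
N0 x:[95/3,131/3] y:[24,42] z:[26,87/2] -> hit [95/3,42], descend [7, 9, 15, 16]
  N7 x:[95/3,115/3] y:[27,34] z:[30,77/2] -> hit [95/3,34], descend [10, 12, 13, 17]
    N10 x:[38,115/3] y:[28,31] z:[31,32] -> miss, prune
    N12 x:[100/3,110/3] y:[33,34] z:[63/2,35] -> hit [100/3,34] leaf, test {P8@t=34, P16(miss)}
    N13 x:[32,98/3] y:[27,55/2] z:[30,63/2] -> miss, prune
    N17 x:[95/3,104/3] y:[55/2,29] z:[67/2,77/2] -> miss, prune
  N9 x:[113/3,127/3] y:[24,34] z:[26,39] -> miss, prune
  N15 x:[100/3,115/3] y:[27,73/2] z:[75/2,87/2] -> miss, prune
  N16 x:[113/3,131/3] y:[69/2,42] z:[30,40] -> hit [113/3,40], descend [4, 8, 14]
    N4 x:[113/3,119/3] y:[69/2,38] z:[65/2,40] -> hit [113/3,38] leaf, test {P5(miss), P13@t=38}
    N8 x:[38,119/3] y:[41,42] z:[30,32] -> miss, prune
    N14 x:[124/3,131/3] y:[36,77/2] z:[32,40] -> miss, prune

Summary -> nodes [0, 7, 10, 12, 13, 17, 9, 15, 16, 4, 8, 14]; box-tests=12; leaf-entries=2; first=P8

== RESULT ==
12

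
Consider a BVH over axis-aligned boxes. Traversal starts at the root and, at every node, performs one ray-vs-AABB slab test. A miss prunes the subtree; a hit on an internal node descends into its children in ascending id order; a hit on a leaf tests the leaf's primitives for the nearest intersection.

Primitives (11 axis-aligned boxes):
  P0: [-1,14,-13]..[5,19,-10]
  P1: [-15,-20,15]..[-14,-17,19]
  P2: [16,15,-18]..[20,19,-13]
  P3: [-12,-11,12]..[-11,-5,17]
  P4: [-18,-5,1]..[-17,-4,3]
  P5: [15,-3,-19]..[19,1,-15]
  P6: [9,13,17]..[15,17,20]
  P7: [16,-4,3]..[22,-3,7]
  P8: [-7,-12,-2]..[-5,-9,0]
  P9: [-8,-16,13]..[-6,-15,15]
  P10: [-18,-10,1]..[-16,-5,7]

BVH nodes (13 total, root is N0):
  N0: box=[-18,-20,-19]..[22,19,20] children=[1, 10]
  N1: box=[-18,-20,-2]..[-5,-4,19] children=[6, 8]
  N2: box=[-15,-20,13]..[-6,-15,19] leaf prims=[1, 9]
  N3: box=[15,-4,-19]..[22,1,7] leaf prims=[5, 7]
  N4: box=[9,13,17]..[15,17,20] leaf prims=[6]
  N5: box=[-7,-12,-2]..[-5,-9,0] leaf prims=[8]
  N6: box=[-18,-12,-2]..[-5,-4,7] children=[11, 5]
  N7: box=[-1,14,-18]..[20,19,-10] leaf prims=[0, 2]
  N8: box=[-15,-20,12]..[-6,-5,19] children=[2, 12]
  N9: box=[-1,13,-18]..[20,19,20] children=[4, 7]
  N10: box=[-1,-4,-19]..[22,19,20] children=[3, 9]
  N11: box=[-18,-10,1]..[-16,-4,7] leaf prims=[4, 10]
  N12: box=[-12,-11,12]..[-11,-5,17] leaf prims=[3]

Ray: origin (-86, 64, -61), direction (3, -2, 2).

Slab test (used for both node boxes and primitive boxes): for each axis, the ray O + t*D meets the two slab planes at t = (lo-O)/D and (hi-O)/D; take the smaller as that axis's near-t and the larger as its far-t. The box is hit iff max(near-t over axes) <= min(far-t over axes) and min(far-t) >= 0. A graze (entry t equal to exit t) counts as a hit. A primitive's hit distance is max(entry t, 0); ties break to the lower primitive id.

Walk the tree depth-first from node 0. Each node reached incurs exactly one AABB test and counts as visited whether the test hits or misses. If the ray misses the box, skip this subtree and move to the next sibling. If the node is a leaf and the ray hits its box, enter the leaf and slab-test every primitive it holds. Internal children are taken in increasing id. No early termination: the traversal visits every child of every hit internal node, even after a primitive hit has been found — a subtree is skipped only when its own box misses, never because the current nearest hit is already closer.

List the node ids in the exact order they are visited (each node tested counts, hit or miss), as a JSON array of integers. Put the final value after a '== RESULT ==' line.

Trace the traversal:
N0 x:[68/3,36] y:[45/2,42] z:[21,81/2] -> hit [68/3,36], descend [1, 10]
  N1 x:[68/3,27] y:[34,42] z:[59/2,40] -> miss, prune
  N10 x:[85/3,36] y:[45/2,34] z:[21,81/2] -> hit [85/3,34], descend [3, 9]
    N3 x:[101/3,36] y:[63/2,34] z:[21,34] -> hit [101/3,34] leaf, test {P5(miss), P7@t=34}
    N9 x:[85/3,106/3] y:[45/2,51/2] z:[43/2,81/2] -> miss, prune

Summary -> nodes [0, 1, 10, 3, 9]; box-tests=5; leaf-entries=1; first=P7

== RESULT ==
[0, 1, 10, 3, 9]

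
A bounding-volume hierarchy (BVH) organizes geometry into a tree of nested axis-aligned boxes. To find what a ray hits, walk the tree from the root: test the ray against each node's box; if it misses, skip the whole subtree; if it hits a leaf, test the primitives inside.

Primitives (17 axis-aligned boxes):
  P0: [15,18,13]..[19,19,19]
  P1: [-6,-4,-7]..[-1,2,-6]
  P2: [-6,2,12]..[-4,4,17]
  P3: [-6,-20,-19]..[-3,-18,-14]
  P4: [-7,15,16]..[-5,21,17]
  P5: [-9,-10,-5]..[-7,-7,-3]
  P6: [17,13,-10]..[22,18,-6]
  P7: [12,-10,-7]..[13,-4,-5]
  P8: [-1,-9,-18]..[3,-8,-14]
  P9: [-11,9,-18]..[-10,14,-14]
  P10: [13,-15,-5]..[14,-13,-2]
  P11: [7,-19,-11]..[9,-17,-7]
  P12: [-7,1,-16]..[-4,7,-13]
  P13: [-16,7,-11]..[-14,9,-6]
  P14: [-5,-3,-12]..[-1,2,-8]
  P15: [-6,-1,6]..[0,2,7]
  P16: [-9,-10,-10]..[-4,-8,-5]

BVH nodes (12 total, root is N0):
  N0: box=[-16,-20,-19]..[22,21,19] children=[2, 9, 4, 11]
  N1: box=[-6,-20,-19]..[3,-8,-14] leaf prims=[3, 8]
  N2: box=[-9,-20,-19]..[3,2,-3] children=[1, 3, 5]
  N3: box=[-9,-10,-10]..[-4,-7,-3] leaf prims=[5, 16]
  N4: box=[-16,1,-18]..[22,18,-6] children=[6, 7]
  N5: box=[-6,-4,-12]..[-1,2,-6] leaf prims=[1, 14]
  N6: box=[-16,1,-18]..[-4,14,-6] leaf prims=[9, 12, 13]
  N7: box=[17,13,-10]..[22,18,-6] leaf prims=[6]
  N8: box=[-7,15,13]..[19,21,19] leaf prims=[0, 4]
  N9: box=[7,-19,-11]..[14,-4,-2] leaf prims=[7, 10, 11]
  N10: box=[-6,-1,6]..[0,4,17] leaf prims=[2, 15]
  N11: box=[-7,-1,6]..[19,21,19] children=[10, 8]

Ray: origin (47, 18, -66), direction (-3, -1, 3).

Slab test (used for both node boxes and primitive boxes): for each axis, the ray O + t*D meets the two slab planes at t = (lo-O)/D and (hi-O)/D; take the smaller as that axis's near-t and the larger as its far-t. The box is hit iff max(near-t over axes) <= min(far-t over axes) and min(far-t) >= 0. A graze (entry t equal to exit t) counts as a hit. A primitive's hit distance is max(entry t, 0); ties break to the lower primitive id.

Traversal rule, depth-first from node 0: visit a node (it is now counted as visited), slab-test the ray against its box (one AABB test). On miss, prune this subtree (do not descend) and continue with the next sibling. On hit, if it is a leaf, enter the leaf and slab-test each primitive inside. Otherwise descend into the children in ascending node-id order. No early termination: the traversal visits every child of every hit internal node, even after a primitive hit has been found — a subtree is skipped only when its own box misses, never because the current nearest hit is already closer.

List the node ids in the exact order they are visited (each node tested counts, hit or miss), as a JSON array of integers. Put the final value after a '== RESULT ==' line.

Walk:
N0 x:[25/3,21] y:[-3,38] z:[47/3,85/3] -> hit [47/3,21], descend [2, 4, 9, 11]
  N2 x:[44/3,56/3] y:[16,38] z:[47/3,21] -> hit [16,56/3], descend [1, 3, 5]
    N1 x:[44/3,53/3] y:[26,38] z:[47/3,52/3] -> miss, prune
    N3 x:[17,56/3] y:[25,28] z:[56/3,21] -> miss, prune
    N5 x:[16,53/3] y:[16,22] z:[18,20] -> miss, prune
  N4 x:[25/3,21] y:[0,17] z:[16,20] -> hit [16,17], descend [6, 7]
    N6 x:[17,21] y:[4,17] z:[16,20] -> hit [17,17] leaf, test {P9(miss), P12@t=17, P13(miss)}
    N7 x:[25/3,10] y:[0,5] z:[56/3,20] -> miss, prune
  N9 x:[11,40/3] y:[22,37] z:[55/3,64/3] -> miss, prune
  N11 x:[28/3,18] y:[-3,19] z:[24,85/3] -> miss, prune

Summary -> nodes [0, 2, 1, 3, 5, 4, 6, 7, 9, 11]; box-tests=10; leaf-entries=1; first=P12

== RESULT ==
[0, 2, 1, 3, 5, 4, 6, 7, 9, 11]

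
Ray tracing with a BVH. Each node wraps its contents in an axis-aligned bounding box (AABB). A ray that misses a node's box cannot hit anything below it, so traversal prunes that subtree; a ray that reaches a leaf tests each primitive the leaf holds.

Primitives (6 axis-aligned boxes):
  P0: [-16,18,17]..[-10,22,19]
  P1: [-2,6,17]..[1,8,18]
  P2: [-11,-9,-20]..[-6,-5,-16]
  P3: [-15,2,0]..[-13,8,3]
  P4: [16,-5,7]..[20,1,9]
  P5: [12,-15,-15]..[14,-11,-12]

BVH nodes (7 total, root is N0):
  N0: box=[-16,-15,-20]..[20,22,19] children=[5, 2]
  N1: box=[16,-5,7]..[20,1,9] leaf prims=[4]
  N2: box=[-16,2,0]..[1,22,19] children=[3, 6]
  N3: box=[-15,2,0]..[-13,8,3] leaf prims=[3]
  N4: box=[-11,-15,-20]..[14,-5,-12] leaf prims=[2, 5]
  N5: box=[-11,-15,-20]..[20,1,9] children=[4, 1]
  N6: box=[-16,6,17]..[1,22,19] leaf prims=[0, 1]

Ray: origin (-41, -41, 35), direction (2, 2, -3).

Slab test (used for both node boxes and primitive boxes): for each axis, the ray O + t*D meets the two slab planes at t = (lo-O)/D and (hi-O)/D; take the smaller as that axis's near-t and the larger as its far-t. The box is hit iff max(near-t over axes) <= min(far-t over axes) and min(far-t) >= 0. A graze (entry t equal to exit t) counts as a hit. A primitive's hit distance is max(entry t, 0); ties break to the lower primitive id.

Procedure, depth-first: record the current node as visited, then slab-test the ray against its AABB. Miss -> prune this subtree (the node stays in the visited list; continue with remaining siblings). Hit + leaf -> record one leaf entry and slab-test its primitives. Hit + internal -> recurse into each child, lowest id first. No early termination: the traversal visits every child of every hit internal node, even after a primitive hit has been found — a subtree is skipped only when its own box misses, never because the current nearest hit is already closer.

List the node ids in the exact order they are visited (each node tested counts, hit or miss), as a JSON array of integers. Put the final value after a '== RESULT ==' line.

Trace the traversal:
N0 x:[25/2,61/2] y:[13,63/2] z:[16/3,55/3] -> hit [13,55/3], descend [2, 5]
  N2 x:[25/2,21] y:[43/2,63/2] z:[16/3,35/3] -> miss, prune
  N5 x:[15,61/2] y:[13,21] z:[26/3,55/3] -> hit [15,55/3], descend [1, 4]
    N1 x:[57/2,61/2] y:[18,21] z:[26/3,28/3] -> miss, prune
    N4 x:[15,55/2] y:[13,18] z:[47/3,55/3] -> hit [47/3,18] leaf, test {P2@t=17, P5(miss)}

order=[0, 2, 5, 1, 4]  |boxes|=5  |leaves|=1  hit=P2

== RESULT ==
[0, 2, 5, 1, 4]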